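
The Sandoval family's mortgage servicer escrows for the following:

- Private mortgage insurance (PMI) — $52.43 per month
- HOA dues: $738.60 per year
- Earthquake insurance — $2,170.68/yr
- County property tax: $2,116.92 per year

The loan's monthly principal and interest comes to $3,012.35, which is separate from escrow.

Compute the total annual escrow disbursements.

$5,655.36

Private mortgage insurance (PMI) — $52.43 × 12 = $629.16 per year
HOA dues — $738.60 per year
Earthquake insurance — $2,170.68 per year
County property tax — $2,116.92 per year
Combined annual = $629.16 + $738.60 + $2,170.68 + $2,116.92 = $5,655.36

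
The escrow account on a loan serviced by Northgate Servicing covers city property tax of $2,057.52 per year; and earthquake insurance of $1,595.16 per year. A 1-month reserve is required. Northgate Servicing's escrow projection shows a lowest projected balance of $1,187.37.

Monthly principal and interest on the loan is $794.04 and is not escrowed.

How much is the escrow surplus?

$882.98

City property tax = $2,057.52 per year
Earthquake insurance = $1,595.16 per year
Combined annual = $2,057.52 + $1,595.16 = $3,652.68
Base monthly escrow = $3,652.68 ÷ 12 = $304.39
Required reserve = 1 × $304.39 = $304.39
Excess over cushion: $1,187.37 − $304.39 = $882.98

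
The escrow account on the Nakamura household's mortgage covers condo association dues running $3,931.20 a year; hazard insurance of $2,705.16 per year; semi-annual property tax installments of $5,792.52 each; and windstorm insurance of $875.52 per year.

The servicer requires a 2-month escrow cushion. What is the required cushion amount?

$3,182.82

Condo association dues: $3,931.20/yr
Hazard insurance: $2,705.16/yr
Property tax: $5,792.52 × 2 = $11,585.04/yr
Windstorm insurance: $875.52/yr
Total annual escrow = $19,096.92
Base monthly escrow = $19,096.92 / 12 = $1,591.41
Cushion = 2 × $1,591.41 = $3,182.82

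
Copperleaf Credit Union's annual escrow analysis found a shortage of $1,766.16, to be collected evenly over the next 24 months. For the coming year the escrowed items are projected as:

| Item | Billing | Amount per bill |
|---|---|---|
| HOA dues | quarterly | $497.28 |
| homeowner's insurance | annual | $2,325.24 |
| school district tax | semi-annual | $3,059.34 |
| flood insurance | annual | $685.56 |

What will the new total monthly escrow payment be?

HOA dues = $497.28 × 4 = $1,989.12/yr
Homeowner's insurance = $2,325.24/yr
School district tax = $3,059.34 × 2 = $6,118.68/yr
Flood insurance = $685.56/yr
Total annual escrow = $11,118.60
Monthly = $11,118.60 / 12 = $926.55
Monthly shortage recovery: $1,766.16 ÷ 24 = $73.59
New monthly escrow = $926.55 + $73.59 = $1,000.14

$1,000.14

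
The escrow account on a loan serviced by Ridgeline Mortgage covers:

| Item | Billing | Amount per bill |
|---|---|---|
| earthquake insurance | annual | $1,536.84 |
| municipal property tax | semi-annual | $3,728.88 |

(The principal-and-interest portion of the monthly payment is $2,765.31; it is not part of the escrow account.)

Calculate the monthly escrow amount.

Earthquake insurance = $1,536.84 annually
Municipal property tax = $3,728.88 × 2 = $7,457.76 annually
Annual escrow total = $1,536.84 + $7,457.76 = $8,994.60
Base monthly escrow = $8,994.60 / 12 = $749.55

$749.55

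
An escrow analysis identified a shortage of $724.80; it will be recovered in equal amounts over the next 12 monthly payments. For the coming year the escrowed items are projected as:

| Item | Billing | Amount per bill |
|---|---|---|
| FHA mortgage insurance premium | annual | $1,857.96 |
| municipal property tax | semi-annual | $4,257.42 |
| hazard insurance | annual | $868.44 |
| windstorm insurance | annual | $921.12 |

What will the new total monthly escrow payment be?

FHA mortgage insurance premium — $1,857.96 annually
Municipal property tax — $4,257.42 × 2 = $8,514.84 annually
Hazard insurance — $868.44 annually
Windstorm insurance — $921.12 annually
Total per year = $1,857.96 + $8,514.84 + $868.44 + $921.12 = $12,162.36
Monthly = $12,162.36 / 12 = $1,013.53
Monthly shortage recovery: $724.80 / 12 = $60.40
New monthly escrow = $1,013.53 + $60.40 = $1,073.93

$1,073.93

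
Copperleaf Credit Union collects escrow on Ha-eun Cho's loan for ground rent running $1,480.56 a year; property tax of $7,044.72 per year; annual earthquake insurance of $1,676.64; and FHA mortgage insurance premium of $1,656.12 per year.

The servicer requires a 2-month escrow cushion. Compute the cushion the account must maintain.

Ground rent = $1,480.56 annually
Property tax = $7,044.72 annually
Earthquake insurance = $1,676.64 annually
FHA mortgage insurance premium = $1,656.12 annually
Combined annual = $1,480.56 + $7,044.72 + $1,676.64 + $1,656.12 = $11,858.04
Monthly = $11,858.04 ÷ 12 = $988.17
Cushion = 2 × $988.17 = $1,976.34

$1,976.34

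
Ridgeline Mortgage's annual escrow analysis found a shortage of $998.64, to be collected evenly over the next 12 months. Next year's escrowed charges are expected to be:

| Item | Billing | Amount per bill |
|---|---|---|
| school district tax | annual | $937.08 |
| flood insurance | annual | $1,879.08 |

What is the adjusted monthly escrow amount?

School district tax: $937.08 annually
Flood insurance: $1,879.08 annually
Combined annual = $937.08 + $1,879.08 = $2,816.16
Base monthly escrow = $2,816.16 / 12 = $234.68
Monthly shortage recovery: $998.64 ÷ 12 = $83.22
Adjusted monthly = $234.68 + $83.22 = $317.90

$317.90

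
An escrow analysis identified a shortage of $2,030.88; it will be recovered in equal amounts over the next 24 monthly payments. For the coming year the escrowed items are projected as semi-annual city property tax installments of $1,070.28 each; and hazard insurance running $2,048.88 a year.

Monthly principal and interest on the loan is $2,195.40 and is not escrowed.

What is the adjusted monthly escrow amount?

City property tax — $1,070.28 × 2 = $2,140.56 per year
Hazard insurance — $2,048.88 per year
Annual escrow total = $4,189.44
Monthly escrow = $4,189.44 ÷ 12 = $349.12
Monthly shortage recovery: $2,030.88 ÷ 24 = $84.62
New monthly escrow = $349.12 + $84.62 = $433.74

$433.74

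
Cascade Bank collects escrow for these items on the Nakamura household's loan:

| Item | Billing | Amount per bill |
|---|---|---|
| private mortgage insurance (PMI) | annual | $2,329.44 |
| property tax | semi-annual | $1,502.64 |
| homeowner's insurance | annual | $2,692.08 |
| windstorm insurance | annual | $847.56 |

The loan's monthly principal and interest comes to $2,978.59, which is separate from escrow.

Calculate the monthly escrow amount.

$739.53

Private mortgage insurance (PMI): $2,329.44 per year
Property tax: $1,502.64 × 2 = $3,005.28 per year
Homeowner's insurance: $2,692.08 per year
Windstorm insurance: $847.56 per year
Total annual escrow = $8,874.36
Per month = $8,874.36 / 12 = $739.53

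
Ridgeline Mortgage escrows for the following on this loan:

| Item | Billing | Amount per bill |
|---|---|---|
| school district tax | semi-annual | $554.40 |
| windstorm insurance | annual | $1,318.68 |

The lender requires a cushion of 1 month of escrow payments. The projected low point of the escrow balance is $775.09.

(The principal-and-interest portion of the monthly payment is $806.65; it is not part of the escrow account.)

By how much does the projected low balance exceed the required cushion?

$572.80

School district tax = $554.40 × 2 = $1,108.80/yr
Windstorm insurance = $1,318.68/yr
Combined annual = $2,427.48
Monthly = $2,427.48 / 12 = $202.29
Required cushion = 1 × $202.29 = $202.29
Excess over cushion: $775.09 − $202.29 = $572.80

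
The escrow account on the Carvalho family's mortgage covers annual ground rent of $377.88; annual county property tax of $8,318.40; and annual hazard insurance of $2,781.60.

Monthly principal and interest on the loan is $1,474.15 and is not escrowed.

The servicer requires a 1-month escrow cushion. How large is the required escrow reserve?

$956.49

Ground rent: $377.88 per year
County property tax: $8,318.40 per year
Hazard insurance: $2,781.60 per year
Annual escrow total = $377.88 + $8,318.40 + $2,781.60 = $11,477.88
Monthly = $11,477.88 / 12 = $956.49
Reserve = 1 × $956.49 = $956.49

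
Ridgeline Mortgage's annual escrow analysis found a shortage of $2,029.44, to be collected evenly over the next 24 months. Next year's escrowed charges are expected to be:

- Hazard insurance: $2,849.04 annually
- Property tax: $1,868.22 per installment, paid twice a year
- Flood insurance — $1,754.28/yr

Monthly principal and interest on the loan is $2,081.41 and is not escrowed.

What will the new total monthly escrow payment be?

Hazard insurance: $2,849.04 annually
Property tax: $1,868.22 × 2 = $3,736.44 annually
Flood insurance: $1,754.28 annually
Total annual escrow = $8,339.76
Per month = $8,339.76 / 12 = $694.98
Shortage per month = $2,029.44 ÷ 24 = $84.56
Adjusted monthly = $694.98 + $84.56 = $779.54

$779.54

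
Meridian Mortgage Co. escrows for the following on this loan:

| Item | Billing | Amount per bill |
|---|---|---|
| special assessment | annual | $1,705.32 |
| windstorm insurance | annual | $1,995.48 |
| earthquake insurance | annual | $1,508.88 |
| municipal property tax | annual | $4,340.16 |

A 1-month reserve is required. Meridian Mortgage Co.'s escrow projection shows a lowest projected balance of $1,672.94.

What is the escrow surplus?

$877.12

Special assessment = $1,705.32/yr
Windstorm insurance = $1,995.48/yr
Earthquake insurance = $1,508.88/yr
Municipal property tax = $4,340.16/yr
Total per year = $9,549.84
Monthly escrow = $9,549.84 ÷ 12 = $795.82
Required cushion = 1 × $795.82 = $795.82
Surplus = $1,672.94 − $795.82 = $877.12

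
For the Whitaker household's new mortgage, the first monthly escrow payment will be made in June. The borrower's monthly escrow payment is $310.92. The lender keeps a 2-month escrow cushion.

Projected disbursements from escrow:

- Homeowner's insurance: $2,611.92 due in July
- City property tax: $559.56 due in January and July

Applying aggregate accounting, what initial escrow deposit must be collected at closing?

$3,171.48

Cushion = 2 × $310.92 = $621.84
Trial balance (start $0, +$310.92 each month, − disbursements):
  Jun: +$310.92 → $310.92
  Jul: +$310.92 − $3,171.48 → -$2,549.64
  Aug: +$310.92 → -$2,238.72
  Sep: +$310.92 → -$1,927.80
  Oct: +$310.92 → -$1,616.88
  Nov: +$310.92 → -$1,305.96
  Dec: +$310.92 → -$995.04
  Jan: +$310.92 − $559.56 → -$1,243.68
  Feb: +$310.92 → -$932.76
  Mar: +$310.92 → -$621.84
  Apr: +$310.92 → -$310.92
  May: +$310.92 → $0.00
Lowest trial balance = -$2,549.64 (Jul)
Initial deposit = cushion − low point = $621.84 − (-$2,549.64) = $3,171.48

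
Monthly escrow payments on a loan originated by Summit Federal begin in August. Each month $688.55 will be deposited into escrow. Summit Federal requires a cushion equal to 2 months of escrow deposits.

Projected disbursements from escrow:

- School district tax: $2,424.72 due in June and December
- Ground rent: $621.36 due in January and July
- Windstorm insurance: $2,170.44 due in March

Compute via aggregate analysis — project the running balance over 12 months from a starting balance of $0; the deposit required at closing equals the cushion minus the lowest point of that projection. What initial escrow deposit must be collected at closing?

Cushion = 2 × $688.55 = $1,377.10
Trial balance (start $0, +$688.55 each month, − disbursements):
  Aug: +$688.55 → $688.55
  Sep: +$688.55 → $1,377.10
  Oct: +$688.55 → $2,065.65
  Nov: +$688.55 → $2,754.20
  Dec: +$688.55 − $2,424.72 → $1,018.03
  Jan: +$688.55 − $621.36 → $1,085.22
  Feb: +$688.55 → $1,773.77
  Mar: +$688.55 − $2,170.44 → $291.88
  Apr: +$688.55 → $980.43
  May: +$688.55 → $1,668.98
  Jun: +$688.55 − $2,424.72 → -$67.19
  Jul: +$688.55 − $621.36 → $0.00
Lowest trial balance = -$67.19 (Jun)
Initial deposit = cushion − low point = $1,377.10 − (-$67.19) = $1,444.29

$1,444.29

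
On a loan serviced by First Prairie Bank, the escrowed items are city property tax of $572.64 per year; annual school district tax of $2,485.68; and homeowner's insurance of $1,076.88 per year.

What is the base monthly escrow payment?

$344.60

City property tax: $572.64/yr
School district tax: $2,485.68/yr
Homeowner's insurance: $1,076.88/yr
Combined annual = $572.64 + $2,485.68 + $1,076.88 = $4,135.20
Monthly escrow = $4,135.20 / 12 = $344.60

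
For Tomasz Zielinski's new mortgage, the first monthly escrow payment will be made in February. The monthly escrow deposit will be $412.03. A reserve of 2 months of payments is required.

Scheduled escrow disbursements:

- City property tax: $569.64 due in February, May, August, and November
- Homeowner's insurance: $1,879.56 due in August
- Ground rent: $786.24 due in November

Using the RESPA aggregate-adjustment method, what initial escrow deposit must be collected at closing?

$1,648.12

Cushion = 2 × $412.03 = $824.06
Trial balance (start $0, +$412.03 each month, − disbursements):
  Feb: +$412.03 − $569.64 → -$157.61
  Mar: +$412.03 → $254.42
  Apr: +$412.03 → $666.45
  May: +$412.03 − $569.64 → $508.84
  Jun: +$412.03 → $920.87
  Jul: +$412.03 → $1,332.90
  Aug: +$412.03 − $2,449.20 → -$704.27
  Sep: +$412.03 → -$292.24
  Oct: +$412.03 → $119.79
  Nov: +$412.03 − $1,355.88 → -$824.06
  Dec: +$412.03 → -$412.03
  Jan: +$412.03 → $0.00
Lowest trial balance = -$824.06 (Nov)
Initial deposit = cushion − low point = $824.06 − (-$824.06) = $1,648.12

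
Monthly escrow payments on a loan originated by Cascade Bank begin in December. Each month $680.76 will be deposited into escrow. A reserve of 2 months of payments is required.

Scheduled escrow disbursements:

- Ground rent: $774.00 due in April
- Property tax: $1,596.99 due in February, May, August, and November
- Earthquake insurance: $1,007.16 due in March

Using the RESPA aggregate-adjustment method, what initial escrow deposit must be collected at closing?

$2,252.10

Cushion = 2 × $680.76 = $1,361.52
Trial balance (start $0, +$680.76 each month, − disbursements):
  Dec: +$680.76 → $680.76
  Jan: +$680.76 → $1,361.52
  Feb: +$680.76 − $1,596.99 → $445.29
  Mar: +$680.76 − $1,007.16 → $118.89
  Apr: +$680.76 − $774.00 → $25.65
  May: +$680.76 − $1,596.99 → -$890.58
  Jun: +$680.76 → -$209.82
  Jul: +$680.76 → $470.94
  Aug: +$680.76 − $1,596.99 → -$445.29
  Sep: +$680.76 → $235.47
  Oct: +$680.76 → $916.23
  Nov: +$680.76 − $1,596.99 → $0.00
Lowest trial balance = -$890.58 (May)
Initial deposit = cushion − low point = $1,361.52 − (-$890.58) = $2,252.10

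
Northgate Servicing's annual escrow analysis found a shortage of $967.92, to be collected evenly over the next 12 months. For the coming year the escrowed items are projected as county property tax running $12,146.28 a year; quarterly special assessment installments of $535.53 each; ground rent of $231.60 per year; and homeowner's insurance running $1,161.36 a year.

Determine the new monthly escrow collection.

$1,387.44

County property tax = $12,146.28/yr
Special assessment = $535.53 × 4 = $2,142.12/yr
Ground rent = $231.60/yr
Homeowner's insurance = $1,161.36/yr
Total annual escrow = $12,146.28 + $2,142.12 + $231.60 + $1,161.36 = $15,681.36
Per month = $15,681.36 / 12 = $1,306.78
Monthly shortage recovery: $967.92 / 12 = $80.66
Adjusted monthly = $1,306.78 + $80.66 = $1,387.44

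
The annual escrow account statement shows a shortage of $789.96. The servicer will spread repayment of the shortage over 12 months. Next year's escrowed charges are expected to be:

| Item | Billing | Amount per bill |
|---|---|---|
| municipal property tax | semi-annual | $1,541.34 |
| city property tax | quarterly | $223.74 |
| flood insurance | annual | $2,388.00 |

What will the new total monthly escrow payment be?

$596.30

Municipal property tax = $1,541.34 × 2 = $3,082.68
City property tax = $223.74 × 4 = $894.96
Flood insurance = $2,388.00
Yearly total = $3,082.68 + $894.96 + $2,388.00 = $6,365.64
Monthly = $6,365.64 / 12 = $530.47
Shortage spread = $789.96 / 12 = $65.83/mo
New monthly escrow = $530.47 + $65.83 = $596.30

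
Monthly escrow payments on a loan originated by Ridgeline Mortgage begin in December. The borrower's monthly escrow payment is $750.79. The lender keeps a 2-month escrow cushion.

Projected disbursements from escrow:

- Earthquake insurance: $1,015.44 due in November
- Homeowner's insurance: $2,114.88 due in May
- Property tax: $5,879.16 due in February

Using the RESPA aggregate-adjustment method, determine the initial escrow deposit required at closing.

Cushion = 2 × $750.79 = $1,501.58
Trial balance (start $0, +$750.79 each month, − disbursements):
  Dec: +$750.79 → $750.79
  Jan: +$750.79 → $1,501.58
  Feb: +$750.79 − $5,879.16 → -$3,626.79
  Mar: +$750.79 → -$2,876.00
  Apr: +$750.79 → -$2,125.21
  May: +$750.79 − $2,114.88 → -$3,489.30
  Jun: +$750.79 → -$2,738.51
  Jul: +$750.79 → -$1,987.72
  Aug: +$750.79 → -$1,236.93
  Sep: +$750.79 → -$486.14
  Oct: +$750.79 → $264.65
  Nov: +$750.79 − $1,015.44 → $0.00
Lowest trial balance = -$3,626.79 (Feb)
Initial deposit = cushion − low point = $1,501.58 − (-$3,626.79) = $5,128.37

$5,128.37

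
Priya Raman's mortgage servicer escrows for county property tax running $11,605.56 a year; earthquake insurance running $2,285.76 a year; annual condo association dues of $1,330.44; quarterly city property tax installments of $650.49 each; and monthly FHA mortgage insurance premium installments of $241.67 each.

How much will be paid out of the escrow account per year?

$20,723.76

County property tax = $11,605.56
Earthquake insurance = $2,285.76
Condo association dues = $1,330.44
City property tax = $650.49 × 4 = $2,601.96
FHA mortgage insurance premium = $241.67 × 12 = $2,900.04
Total annual escrow = $11,605.56 + $2,285.76 + $1,330.44 + $2,601.96 + $2,900.04 = $20,723.76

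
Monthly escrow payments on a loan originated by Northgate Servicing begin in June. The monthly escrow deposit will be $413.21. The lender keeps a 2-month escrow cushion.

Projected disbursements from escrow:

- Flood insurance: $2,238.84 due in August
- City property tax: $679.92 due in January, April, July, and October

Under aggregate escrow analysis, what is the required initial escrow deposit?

$2,505.55

Cushion = 2 × $413.21 = $826.42
Trial balance (start $0, +$413.21 each month, − disbursements):
  Jun: +$413.21 → $413.21
  Jul: +$413.21 − $679.92 → $146.50
  Aug: +$413.21 − $2,238.84 → -$1,679.13
  Sep: +$413.21 → -$1,265.92
  Oct: +$413.21 − $679.92 → -$1,532.63
  Nov: +$413.21 → -$1,119.42
  Dec: +$413.21 → -$706.21
  Jan: +$413.21 − $679.92 → -$972.92
  Feb: +$413.21 → -$559.71
  Mar: +$413.21 → -$146.50
  Apr: +$413.21 − $679.92 → -$413.21
  May: +$413.21 → $0.00
Lowest trial balance = -$1,679.13 (Aug)
Initial deposit = cushion − low point = $826.42 − (-$1,679.13) = $2,505.55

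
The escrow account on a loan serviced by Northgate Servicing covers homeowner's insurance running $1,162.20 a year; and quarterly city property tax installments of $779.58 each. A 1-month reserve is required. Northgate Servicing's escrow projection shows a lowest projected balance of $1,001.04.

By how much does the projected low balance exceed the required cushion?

Homeowner's insurance — $1,162.20 annually
City property tax — $779.58 × 4 = $3,118.32 annually
Annual escrow total = $1,162.20 + $3,118.32 = $4,280.52
Per month = $4,280.52 ÷ 12 = $356.71
Cushion = 1 × $356.71 = $356.71
Excess over cushion: $1,001.04 − $356.71 = $644.33

$644.33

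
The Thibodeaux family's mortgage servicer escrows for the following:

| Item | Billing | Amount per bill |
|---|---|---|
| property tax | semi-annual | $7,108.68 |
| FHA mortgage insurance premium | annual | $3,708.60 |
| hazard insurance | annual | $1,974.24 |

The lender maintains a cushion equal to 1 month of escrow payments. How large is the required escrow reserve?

Property tax: $7,108.68 × 2 = $14,217.36
FHA mortgage insurance premium: $3,708.60
Hazard insurance: $1,974.24
Total per year = $14,217.36 + $3,708.60 + $1,974.24 = $19,900.20
Monthly escrow = $19,900.20 / 12 = $1,658.35
Reserve = 1 × $1,658.35 = $1,658.35

$1,658.35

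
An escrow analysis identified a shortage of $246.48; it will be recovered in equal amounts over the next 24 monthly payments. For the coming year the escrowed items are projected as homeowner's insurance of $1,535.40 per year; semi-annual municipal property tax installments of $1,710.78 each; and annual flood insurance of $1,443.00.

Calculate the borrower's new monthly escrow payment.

$543.60

Homeowner's insurance — $1,535.40/yr
Municipal property tax — $1,710.78 × 2 = $3,421.56/yr
Flood insurance — $1,443.00/yr
Combined annual = $1,535.40 + $3,421.56 + $1,443.00 = $6,399.96
Per month = $6,399.96 ÷ 12 = $533.33
Shortage spread = $246.48 / 24 = $10.27/mo
Adjusted monthly = $533.33 + $10.27 = $543.60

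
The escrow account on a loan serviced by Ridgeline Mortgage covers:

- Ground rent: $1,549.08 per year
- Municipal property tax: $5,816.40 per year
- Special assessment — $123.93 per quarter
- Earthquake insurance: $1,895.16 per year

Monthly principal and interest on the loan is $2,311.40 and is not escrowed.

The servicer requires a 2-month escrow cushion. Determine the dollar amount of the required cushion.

$1,626.06

Ground rent: $1,549.08/yr
Municipal property tax: $5,816.40/yr
Special assessment: $123.93 × 4 = $495.72/yr
Earthquake insurance: $1,895.16/yr
Annual escrow total = $1,549.08 + $5,816.40 + $495.72 + $1,895.16 = $9,756.36
Monthly escrow = $9,756.36 / 12 = $813.03
Reserve = 2 × $813.03 = $1,626.06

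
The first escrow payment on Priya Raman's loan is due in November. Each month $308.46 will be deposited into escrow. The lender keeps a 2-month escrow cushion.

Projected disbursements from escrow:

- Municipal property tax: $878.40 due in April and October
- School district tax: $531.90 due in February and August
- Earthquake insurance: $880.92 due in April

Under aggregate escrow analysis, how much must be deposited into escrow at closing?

Cushion = 2 × $308.46 = $616.92
Trial balance (start $0, +$308.46 each month, − disbursements):
  Nov: +$308.46 → $308.46
  Dec: +$308.46 → $616.92
  Jan: +$308.46 → $925.38
  Feb: +$308.46 − $531.90 → $701.94
  Mar: +$308.46 → $1,010.40
  Apr: +$308.46 − $1,759.32 → -$440.46
  May: +$308.46 → -$132.00
  Jun: +$308.46 → $176.46
  Jul: +$308.46 → $484.92
  Aug: +$308.46 − $531.90 → $261.48
  Sep: +$308.46 → $569.94
  Oct: +$308.46 − $878.40 → $0.00
Lowest trial balance = -$440.46 (Apr)
Initial deposit = cushion − low point = $616.92 − (-$440.46) = $1,057.38

$1,057.38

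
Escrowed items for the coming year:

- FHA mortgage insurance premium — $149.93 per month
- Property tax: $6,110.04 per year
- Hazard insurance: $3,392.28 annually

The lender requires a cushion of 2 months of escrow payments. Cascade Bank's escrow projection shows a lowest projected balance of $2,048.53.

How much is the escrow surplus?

$164.95

FHA mortgage insurance premium — $149.93 × 12 = $1,799.16
Property tax — $6,110.04
Hazard insurance — $3,392.28
Total per year = $1,799.16 + $6,110.04 + $3,392.28 = $11,301.48
Monthly escrow = $11,301.48 / 12 = $941.79
Required reserve = 2 × $941.79 = $1,883.58
Surplus = $2,048.53 − $1,883.58 = $164.95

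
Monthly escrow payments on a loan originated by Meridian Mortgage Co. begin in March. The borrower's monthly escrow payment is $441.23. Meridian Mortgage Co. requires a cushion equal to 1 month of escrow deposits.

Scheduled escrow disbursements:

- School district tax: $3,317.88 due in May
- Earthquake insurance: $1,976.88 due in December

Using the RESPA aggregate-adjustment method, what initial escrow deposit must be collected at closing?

Cushion = 1 × $441.23 = $441.23
Trial balance (start $0, +$441.23 each month, − disbursements):
  Mar: +$441.23 → $441.23
  Apr: +$441.23 → $882.46
  May: +$441.23 − $3,317.88 → -$1,994.19
  Jun: +$441.23 → -$1,552.96
  Jul: +$441.23 → -$1,111.73
  Aug: +$441.23 → -$670.50
  Sep: +$441.23 → -$229.27
  Oct: +$441.23 → $211.96
  Nov: +$441.23 → $653.19
  Dec: +$441.23 − $1,976.88 → -$882.46
  Jan: +$441.23 → -$441.23
  Feb: +$441.23 → $0.00
Lowest trial balance = -$1,994.19 (May)
Initial deposit = cushion − low point = $441.23 − (-$1,994.19) = $2,435.42

$2,435.42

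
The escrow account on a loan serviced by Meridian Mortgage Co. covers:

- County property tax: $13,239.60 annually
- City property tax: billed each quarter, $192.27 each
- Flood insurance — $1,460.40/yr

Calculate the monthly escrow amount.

County property tax — $13,239.60/yr
City property tax — $192.27 × 4 = $769.08/yr
Flood insurance — $1,460.40/yr
Total annual escrow = $13,239.60 + $769.08 + $1,460.40 = $15,469.08
Per month = $15,469.08 ÷ 12 = $1,289.09

$1,289.09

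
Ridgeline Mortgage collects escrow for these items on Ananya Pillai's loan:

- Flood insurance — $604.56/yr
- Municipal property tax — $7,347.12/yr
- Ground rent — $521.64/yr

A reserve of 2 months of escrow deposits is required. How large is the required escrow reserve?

$1,412.22

Flood insurance = $604.56/yr
Municipal property tax = $7,347.12/yr
Ground rent = $521.64/yr
Total per year = $8,473.32
Monthly = $8,473.32 ÷ 12 = $706.11
Cushion = 2 × $706.11 = $1,412.22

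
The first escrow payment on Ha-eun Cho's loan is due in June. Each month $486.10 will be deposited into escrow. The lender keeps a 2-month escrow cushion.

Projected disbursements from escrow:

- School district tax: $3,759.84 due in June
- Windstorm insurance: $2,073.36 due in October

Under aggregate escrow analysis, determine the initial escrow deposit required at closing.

$4,374.90

Cushion = 2 × $486.10 = $972.20
Trial balance (start $0, +$486.10 each month, − disbursements):
  Jun: +$486.10 − $3,759.84 → -$3,273.74
  Jul: +$486.10 → -$2,787.64
  Aug: +$486.10 → -$2,301.54
  Sep: +$486.10 → -$1,815.44
  Oct: +$486.10 − $2,073.36 → -$3,402.70
  Nov: +$486.10 → -$2,916.60
  Dec: +$486.10 → -$2,430.50
  Jan: +$486.10 → -$1,944.40
  Feb: +$486.10 → -$1,458.30
  Mar: +$486.10 → -$972.20
  Apr: +$486.10 → -$486.10
  May: +$486.10 → $0.00
Lowest trial balance = -$3,402.70 (Oct)
Initial deposit = cushion − low point = $972.20 − (-$3,402.70) = $4,374.90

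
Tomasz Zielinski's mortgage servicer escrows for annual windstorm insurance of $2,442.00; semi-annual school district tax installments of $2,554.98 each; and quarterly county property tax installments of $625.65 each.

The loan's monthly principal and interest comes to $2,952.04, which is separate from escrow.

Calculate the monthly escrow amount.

$837.88

Windstorm insurance — $2,442.00 per year
School district tax — $2,554.98 × 2 = $5,109.96 per year
County property tax — $625.65 × 4 = $2,502.60 per year
Total per year = $2,442.00 + $5,109.96 + $2,502.60 = $10,054.56
Monthly = $10,054.56 ÷ 12 = $837.88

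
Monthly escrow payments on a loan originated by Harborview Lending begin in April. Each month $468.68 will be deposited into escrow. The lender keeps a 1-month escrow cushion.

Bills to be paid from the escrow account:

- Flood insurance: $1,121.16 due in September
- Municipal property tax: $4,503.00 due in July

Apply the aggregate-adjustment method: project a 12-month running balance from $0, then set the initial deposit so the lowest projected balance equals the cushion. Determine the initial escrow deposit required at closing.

$3,280.76

Cushion = 1 × $468.68 = $468.68
Trial balance (start $0, +$468.68 each month, − disbursements):
  Apr: +$468.68 → $468.68
  May: +$468.68 → $937.36
  Jun: +$468.68 → $1,406.04
  Jul: +$468.68 − $4,503.00 → -$2,628.28
  Aug: +$468.68 → -$2,159.60
  Sep: +$468.68 − $1,121.16 → -$2,812.08
  Oct: +$468.68 → -$2,343.40
  Nov: +$468.68 → -$1,874.72
  Dec: +$468.68 → -$1,406.04
  Jan: +$468.68 → -$937.36
  Feb: +$468.68 → -$468.68
  Mar: +$468.68 → $0.00
Lowest trial balance = -$2,812.08 (Sep)
Initial deposit = cushion − low point = $468.68 − (-$2,812.08) = $3,280.76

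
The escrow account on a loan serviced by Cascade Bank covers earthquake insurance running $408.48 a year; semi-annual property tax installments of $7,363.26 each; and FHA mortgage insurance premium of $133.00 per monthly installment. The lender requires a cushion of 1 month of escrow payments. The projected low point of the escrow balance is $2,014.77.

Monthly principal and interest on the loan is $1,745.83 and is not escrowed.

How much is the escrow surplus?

$620.52

Earthquake insurance: $408.48/yr
Property tax: $7,363.26 × 2 = $14,726.52/yr
FHA mortgage insurance premium: $133.00 × 12 = $1,596.00/yr
Annual escrow total = $16,731.00
Per month = $16,731.00 ÷ 12 = $1,394.25
Required cushion = 1 × $1,394.25 = $1,394.25
Surplus = $2,014.77 − $1,394.25 = $620.52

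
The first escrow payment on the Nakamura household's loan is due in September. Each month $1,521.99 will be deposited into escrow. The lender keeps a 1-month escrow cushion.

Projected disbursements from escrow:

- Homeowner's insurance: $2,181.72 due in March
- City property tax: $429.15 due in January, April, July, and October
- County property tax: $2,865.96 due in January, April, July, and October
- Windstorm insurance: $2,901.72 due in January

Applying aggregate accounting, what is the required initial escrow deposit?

$4,314.84

Cushion = 1 × $1,521.99 = $1,521.99
Trial balance (start $0, +$1,521.99 each month, − disbursements):
  Sep: +$1,521.99 → $1,521.99
  Oct: +$1,521.99 − $3,295.11 → -$251.13
  Nov: +$1,521.99 → $1,270.86
  Dec: +$1,521.99 → $2,792.85
  Jan: +$1,521.99 − $6,196.83 → -$1,881.99
  Feb: +$1,521.99 → -$360.00
  Mar: +$1,521.99 − $2,181.72 → -$1,019.73
  Apr: +$1,521.99 − $3,295.11 → -$2,792.85
  May: +$1,521.99 → -$1,270.86
  Jun: +$1,521.99 → $251.13
  Jul: +$1,521.99 − $3,295.11 → -$1,521.99
  Aug: +$1,521.99 → $0.00
Lowest trial balance = -$2,792.85 (Apr)
Initial deposit = cushion − low point = $1,521.99 − (-$2,792.85) = $4,314.84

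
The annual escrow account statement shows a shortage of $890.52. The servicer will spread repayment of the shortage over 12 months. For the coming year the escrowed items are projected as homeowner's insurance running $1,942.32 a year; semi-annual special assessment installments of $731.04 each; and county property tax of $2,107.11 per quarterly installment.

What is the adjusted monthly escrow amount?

$1,060.28

Homeowner's insurance — $1,942.32
Special assessment — $731.04 × 2 = $1,462.08
County property tax — $2,107.11 × 4 = $8,428.44
Annual escrow total = $11,832.84
Monthly = $11,832.84 / 12 = $986.07
Monthly shortage recovery: $890.52 ÷ 12 = $74.21
New monthly escrow = $986.07 + $74.21 = $1,060.28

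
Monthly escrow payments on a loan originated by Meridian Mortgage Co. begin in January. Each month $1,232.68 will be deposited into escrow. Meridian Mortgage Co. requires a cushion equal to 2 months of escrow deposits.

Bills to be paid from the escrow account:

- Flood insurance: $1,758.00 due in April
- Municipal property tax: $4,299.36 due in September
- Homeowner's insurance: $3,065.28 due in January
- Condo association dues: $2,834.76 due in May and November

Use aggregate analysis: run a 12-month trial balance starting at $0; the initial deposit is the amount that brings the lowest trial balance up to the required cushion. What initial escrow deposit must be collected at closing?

$4,297.96

Cushion = 2 × $1,232.68 = $2,465.36
Trial balance (start $0, +$1,232.68 each month, − disbursements):
  Jan: +$1,232.68 − $3,065.28 → -$1,832.60
  Feb: +$1,232.68 → -$599.92
  Mar: +$1,232.68 → $632.76
  Apr: +$1,232.68 − $1,758.00 → $107.44
  May: +$1,232.68 − $2,834.76 → -$1,494.64
  Jun: +$1,232.68 → -$261.96
  Jul: +$1,232.68 → $970.72
  Aug: +$1,232.68 → $2,203.40
  Sep: +$1,232.68 − $4,299.36 → -$863.28
  Oct: +$1,232.68 → $369.40
  Nov: +$1,232.68 − $2,834.76 → -$1,232.68
  Dec: +$1,232.68 → $0.00
Lowest trial balance = -$1,832.60 (Jan)
Initial deposit = cushion − low point = $2,465.36 − (-$1,832.60) = $4,297.96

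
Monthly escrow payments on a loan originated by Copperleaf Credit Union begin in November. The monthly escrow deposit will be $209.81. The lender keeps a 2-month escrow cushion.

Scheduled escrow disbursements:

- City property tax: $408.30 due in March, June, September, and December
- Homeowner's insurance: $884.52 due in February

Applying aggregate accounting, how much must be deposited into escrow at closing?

Cushion = 2 × $209.81 = $419.62
Trial balance (start $0, +$209.81 each month, − disbursements):
  Nov: +$209.81 → $209.81
  Dec: +$209.81 − $408.30 → $11.32
  Jan: +$209.81 → $221.13
  Feb: +$209.81 − $884.52 → -$453.58
  Mar: +$209.81 − $408.30 → -$652.07
  Apr: +$209.81 → -$442.26
  May: +$209.81 → -$232.45
  Jun: +$209.81 − $408.30 → -$430.94
  Jul: +$209.81 → -$221.13
  Aug: +$209.81 → -$11.32
  Sep: +$209.81 − $408.30 → -$209.81
  Oct: +$209.81 → $0.00
Lowest trial balance = -$652.07 (Mar)
Initial deposit = cushion − low point = $419.62 − (-$652.07) = $1,071.69

$1,071.69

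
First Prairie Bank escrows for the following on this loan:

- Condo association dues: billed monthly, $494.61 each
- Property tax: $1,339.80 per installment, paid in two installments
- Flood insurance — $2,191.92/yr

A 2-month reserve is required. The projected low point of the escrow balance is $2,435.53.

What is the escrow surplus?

$634.39

Condo association dues: $494.61 × 12 = $5,935.32 annually
Property tax: $1,339.80 × 2 = $2,679.60 annually
Flood insurance: $2,191.92 annually
Total annual escrow = $5,935.32 + $2,679.60 + $2,191.92 = $10,806.84
Base monthly escrow = $10,806.84 / 12 = $900.57
Required cushion = 2 × $900.57 = $1,801.14
Excess over cushion: $2,435.53 − $1,801.14 = $634.39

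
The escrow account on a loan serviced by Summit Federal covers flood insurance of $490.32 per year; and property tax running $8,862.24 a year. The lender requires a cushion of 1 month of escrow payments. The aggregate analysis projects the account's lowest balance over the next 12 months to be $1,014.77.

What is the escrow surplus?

$235.39

Flood insurance = $490.32 annually
Property tax = $8,862.24 annually
Total per year = $490.32 + $8,862.24 = $9,352.56
Base monthly escrow = $9,352.56 / 12 = $779.38
Required cushion = 1 × $779.38 = $779.38
Surplus = $1,014.77 − $779.38 = $235.39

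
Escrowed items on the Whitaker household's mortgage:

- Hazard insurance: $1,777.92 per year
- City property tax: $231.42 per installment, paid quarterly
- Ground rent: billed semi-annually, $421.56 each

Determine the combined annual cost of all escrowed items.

$3,546.72

Hazard insurance: $1,777.92 per year
City property tax: $231.42 × 4 = $925.68 per year
Ground rent: $421.56 × 2 = $843.12 per year
Annual escrow total = $3,546.72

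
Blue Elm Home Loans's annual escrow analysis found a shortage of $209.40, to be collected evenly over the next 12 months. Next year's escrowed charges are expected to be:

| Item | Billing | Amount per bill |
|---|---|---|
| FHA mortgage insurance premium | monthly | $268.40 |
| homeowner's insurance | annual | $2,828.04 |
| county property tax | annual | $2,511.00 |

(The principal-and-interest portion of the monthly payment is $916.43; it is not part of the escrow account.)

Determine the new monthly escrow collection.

$730.77

FHA mortgage insurance premium: $268.40 × 12 = $3,220.80
Homeowner's insurance: $2,828.04
County property tax: $2,511.00
Combined annual = $3,220.80 + $2,828.04 + $2,511.00 = $8,559.84
Monthly escrow = $8,559.84 ÷ 12 = $713.32
Shortage per month = $209.40 / 12 = $17.45
New monthly escrow = $713.32 + $17.45 = $730.77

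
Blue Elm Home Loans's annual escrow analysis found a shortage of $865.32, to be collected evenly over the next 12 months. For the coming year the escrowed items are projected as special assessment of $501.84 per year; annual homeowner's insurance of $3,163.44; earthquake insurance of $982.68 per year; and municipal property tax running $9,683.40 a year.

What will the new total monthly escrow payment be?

Special assessment — $501.84/yr
Homeowner's insurance — $3,163.44/yr
Earthquake insurance — $982.68/yr
Municipal property tax — $9,683.40/yr
Total per year = $14,331.36
Per month = $14,331.36 ÷ 12 = $1,194.28
Monthly shortage recovery: $865.32 / 12 = $72.11
Adjusted monthly = $1,194.28 + $72.11 = $1,266.39

$1,266.39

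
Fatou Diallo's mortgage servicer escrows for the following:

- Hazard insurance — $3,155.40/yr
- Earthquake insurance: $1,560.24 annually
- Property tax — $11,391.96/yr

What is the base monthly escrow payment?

Hazard insurance = $3,155.40
Earthquake insurance = $1,560.24
Property tax = $11,391.96
Total per year = $3,155.40 + $1,560.24 + $11,391.96 = $16,107.60
Base monthly escrow = $16,107.60 ÷ 12 = $1,342.30

$1,342.30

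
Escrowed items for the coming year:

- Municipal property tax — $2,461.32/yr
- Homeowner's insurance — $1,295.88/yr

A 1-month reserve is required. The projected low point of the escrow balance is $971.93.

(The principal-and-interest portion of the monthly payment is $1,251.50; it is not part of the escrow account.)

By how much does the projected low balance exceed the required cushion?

Municipal property tax — $2,461.32 per year
Homeowner's insurance — $1,295.88 per year
Total annual escrow = $3,757.20
Per month = $3,757.20 / 12 = $313.10
Required cushion = 1 × $313.10 = $313.10
Excess over cushion: $971.93 − $313.10 = $658.83

$658.83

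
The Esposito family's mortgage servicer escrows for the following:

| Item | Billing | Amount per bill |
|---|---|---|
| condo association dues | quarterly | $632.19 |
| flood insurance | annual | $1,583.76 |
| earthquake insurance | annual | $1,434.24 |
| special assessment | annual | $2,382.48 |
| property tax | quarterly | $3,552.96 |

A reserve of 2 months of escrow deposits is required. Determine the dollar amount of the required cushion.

Condo association dues — $632.19 × 4 = $2,528.76
Flood insurance — $1,583.76
Earthquake insurance — $1,434.24
Special assessment — $2,382.48
Property tax — $3,552.96 × 4 = $14,211.84
Total per year = $2,528.76 + $1,583.76 + $1,434.24 + $2,382.48 + $14,211.84 = $22,141.08
Monthly = $22,141.08 / 12 = $1,845.09
Reserve = 2 × $1,845.09 = $3,690.18

$3,690.18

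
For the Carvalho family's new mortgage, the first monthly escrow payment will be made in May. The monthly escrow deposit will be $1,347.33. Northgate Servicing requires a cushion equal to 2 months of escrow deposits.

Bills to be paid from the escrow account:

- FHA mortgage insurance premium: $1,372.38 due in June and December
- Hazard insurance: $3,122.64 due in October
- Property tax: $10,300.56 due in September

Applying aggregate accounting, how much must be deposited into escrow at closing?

$9,406.26

Cushion = 2 × $1,347.33 = $2,694.66
Trial balance (start $0, +$1,347.33 each month, − disbursements):
  May: +$1,347.33 → $1,347.33
  Jun: +$1,347.33 − $1,372.38 → $1,322.28
  Jul: +$1,347.33 → $2,669.61
  Aug: +$1,347.33 → $4,016.94
  Sep: +$1,347.33 − $10,300.56 → -$4,936.29
  Oct: +$1,347.33 − $3,122.64 → -$6,711.60
  Nov: +$1,347.33 → -$5,364.27
  Dec: +$1,347.33 − $1,372.38 → -$5,389.32
  Jan: +$1,347.33 → -$4,041.99
  Feb: +$1,347.33 → -$2,694.66
  Mar: +$1,347.33 → -$1,347.33
  Apr: +$1,347.33 → $0.00
Lowest trial balance = -$6,711.60 (Oct)
Initial deposit = cushion − low point = $2,694.66 − (-$6,711.60) = $9,406.26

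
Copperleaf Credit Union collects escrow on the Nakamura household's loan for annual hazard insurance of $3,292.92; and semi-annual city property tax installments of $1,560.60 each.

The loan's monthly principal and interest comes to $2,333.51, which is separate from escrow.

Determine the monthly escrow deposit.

Hazard insurance = $3,292.92 annually
City property tax = $1,560.60 × 2 = $3,121.20 annually
Combined annual = $6,414.12
Monthly escrow = $6,414.12 ÷ 12 = $534.51

$534.51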